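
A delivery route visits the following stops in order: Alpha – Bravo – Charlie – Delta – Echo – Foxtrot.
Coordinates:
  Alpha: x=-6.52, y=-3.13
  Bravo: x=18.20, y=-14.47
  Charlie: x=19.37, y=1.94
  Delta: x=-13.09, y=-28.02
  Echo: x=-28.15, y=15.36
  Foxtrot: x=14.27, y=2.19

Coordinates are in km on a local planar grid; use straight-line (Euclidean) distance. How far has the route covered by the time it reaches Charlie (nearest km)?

44 km

Leg distances:
Alpha→Bravo: 27.2 km  (cumulative 27.2 km)
Bravo→Charlie: 16.5 km  (cumulative 43.6 km)
Cumulative distance at Charlie ≈ 44 km.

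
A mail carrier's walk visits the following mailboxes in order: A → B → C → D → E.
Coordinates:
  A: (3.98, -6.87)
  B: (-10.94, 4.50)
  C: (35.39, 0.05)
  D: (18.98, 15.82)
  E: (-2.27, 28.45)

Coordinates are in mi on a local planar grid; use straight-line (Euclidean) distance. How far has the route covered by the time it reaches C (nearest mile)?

65 mi

Leg distances:
A→B: 18.8 mi  (cumulative 18.8 mi)
B→C: 46.5 mi  (cumulative 65.3 mi)
Cumulative distance at C ≈ 65 mi.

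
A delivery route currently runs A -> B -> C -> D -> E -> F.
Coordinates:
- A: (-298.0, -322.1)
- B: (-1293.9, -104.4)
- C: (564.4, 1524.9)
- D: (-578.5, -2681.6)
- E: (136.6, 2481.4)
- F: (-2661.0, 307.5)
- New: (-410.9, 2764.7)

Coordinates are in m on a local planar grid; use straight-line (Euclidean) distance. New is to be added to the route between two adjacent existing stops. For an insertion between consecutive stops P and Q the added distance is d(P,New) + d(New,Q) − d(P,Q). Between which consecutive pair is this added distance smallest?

Added distance for inserting New between each consecutive pair:
A–B: 5071.4 m
B–C: 2107.9 m
C–D: 2667.3 m
D–E: 853.0 m
E–F: 405.3 m
Smallest added distance is 405.3 m, inserting between E and F.

between E and F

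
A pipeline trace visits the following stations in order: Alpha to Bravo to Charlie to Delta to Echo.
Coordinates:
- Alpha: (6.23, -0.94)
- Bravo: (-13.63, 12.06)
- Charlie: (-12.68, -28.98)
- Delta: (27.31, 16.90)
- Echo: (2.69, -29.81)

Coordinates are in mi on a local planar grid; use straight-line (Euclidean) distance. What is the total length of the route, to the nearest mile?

Leg distances:
Alpha→Bravo: 23.7 mi  (cumulative 23.7 mi)
Bravo→Charlie: 41.1 mi  (cumulative 64.8 mi)
Charlie→Delta: 60.9 mi  (cumulative 125.6 mi)
Delta→Echo: 52.8 mi  (cumulative 178.5 mi)
Total route length ≈ 178 mi.

178 mi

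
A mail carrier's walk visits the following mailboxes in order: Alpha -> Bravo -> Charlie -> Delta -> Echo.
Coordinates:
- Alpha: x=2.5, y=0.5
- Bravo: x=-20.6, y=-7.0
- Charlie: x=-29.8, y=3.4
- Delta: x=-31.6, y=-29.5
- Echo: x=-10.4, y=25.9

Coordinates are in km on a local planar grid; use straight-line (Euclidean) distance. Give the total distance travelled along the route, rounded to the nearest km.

Leg distances:
Alpha→Bravo: 24.3 km  (cumulative 24.3 km)
Bravo→Charlie: 13.9 km  (cumulative 38.2 km)
Charlie→Delta: 32.9 km  (cumulative 71.1 km)
Delta→Echo: 59.3 km  (cumulative 130.4 km)
Total route length ≈ 130 km.

130 km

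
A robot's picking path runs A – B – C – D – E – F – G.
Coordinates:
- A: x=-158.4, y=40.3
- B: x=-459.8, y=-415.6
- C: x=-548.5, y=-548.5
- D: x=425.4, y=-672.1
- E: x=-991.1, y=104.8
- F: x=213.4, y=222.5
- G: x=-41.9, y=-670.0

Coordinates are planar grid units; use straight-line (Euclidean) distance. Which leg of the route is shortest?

B–C

Leg distances:
A→B: 546.5
B→C: 159.8
C→D: 981.7
D→E: 1615.6
E→F: 1210.2
F→G: 928.3
The shortest leg is B–C at 159.8.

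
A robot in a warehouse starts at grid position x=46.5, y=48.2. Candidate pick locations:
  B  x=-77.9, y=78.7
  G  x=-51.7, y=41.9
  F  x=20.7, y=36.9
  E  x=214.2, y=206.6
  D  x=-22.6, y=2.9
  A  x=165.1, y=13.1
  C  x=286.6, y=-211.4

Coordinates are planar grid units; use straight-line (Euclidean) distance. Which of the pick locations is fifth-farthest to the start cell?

Distance to each, sorted:
C: 353.6
E: 230.7
B: 128.1
A: 123.7
G: 98.4
D: 82.6
F: 28.2
The fifth-farthest is G at 98.4.

G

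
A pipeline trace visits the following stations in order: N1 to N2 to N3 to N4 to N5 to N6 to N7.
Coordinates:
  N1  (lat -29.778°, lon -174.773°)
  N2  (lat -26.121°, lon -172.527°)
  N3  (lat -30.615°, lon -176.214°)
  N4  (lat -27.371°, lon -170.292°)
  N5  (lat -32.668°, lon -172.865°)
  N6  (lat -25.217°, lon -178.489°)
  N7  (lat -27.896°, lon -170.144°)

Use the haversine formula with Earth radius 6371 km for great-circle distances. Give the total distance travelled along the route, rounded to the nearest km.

4271 km

Leg distances:
N1→N2: 462.6 km  (cumulative 462.6 km)
N2→N3: 616.2 km  (cumulative 1078.8 km)
N3→N4: 679.4 km  (cumulative 1758.2 km)
N4→N5: 638.9 km  (cumulative 2397.1 km)
N5→N6: 992.5 km  (cumulative 3389.6 km)
N6→N7: 881.6 km  (cumulative 4271.2 km)
Total route length ≈ 4271 km.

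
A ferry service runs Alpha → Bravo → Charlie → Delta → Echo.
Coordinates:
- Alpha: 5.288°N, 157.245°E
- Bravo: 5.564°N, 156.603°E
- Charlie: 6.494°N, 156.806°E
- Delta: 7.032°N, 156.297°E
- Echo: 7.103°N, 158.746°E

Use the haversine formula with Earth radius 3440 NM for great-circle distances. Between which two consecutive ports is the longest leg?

Delta–Echo

Leg distances:
Alpha→Bravo: 41.8 NM
Bravo→Charlie: 57.1 NM
Charlie→Delta: 44.3 NM
Delta→Echo: 146.0 NM
The longest leg is Delta–Echo at 146.0 NM.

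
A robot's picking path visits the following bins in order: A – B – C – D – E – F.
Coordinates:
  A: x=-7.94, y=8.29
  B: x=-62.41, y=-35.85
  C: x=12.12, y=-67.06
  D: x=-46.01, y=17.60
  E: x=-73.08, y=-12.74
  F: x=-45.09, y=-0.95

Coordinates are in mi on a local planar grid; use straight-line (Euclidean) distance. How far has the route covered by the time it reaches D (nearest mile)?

254 mi

Leg distances:
A→B: 70.1 mi  (cumulative 70.1 mi)
B→C: 80.8 mi  (cumulative 150.9 mi)
C→D: 102.7 mi  (cumulative 253.6 mi)
Cumulative distance at D ≈ 254 mi.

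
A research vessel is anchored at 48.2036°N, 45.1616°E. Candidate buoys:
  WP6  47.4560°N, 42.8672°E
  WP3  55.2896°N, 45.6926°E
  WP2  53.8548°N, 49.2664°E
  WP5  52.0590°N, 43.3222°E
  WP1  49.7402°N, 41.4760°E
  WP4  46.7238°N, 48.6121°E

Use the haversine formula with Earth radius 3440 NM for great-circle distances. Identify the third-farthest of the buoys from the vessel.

Distance to each, sorted:
WP3: 425.9 NM
WP2: 372.9 NM
WP5: 242.0 NM
WP1: 172.0 NM
WP4: 165.8 NM
WP6: 102.8 NM
The third-farthest is WP5 at 242.0 NM.

WP5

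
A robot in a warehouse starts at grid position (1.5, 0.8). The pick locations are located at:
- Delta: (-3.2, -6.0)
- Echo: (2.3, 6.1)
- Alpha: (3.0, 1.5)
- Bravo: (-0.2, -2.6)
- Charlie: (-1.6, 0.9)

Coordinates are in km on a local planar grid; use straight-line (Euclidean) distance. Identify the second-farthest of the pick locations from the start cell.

Echo

Distance to each, sorted:
Delta: 8.3 km
Echo: 5.4 km
Bravo: 3.8 km
Charlie: 3.1 km
Alpha: 1.7 km
The second-farthest is Echo at 5.4 km.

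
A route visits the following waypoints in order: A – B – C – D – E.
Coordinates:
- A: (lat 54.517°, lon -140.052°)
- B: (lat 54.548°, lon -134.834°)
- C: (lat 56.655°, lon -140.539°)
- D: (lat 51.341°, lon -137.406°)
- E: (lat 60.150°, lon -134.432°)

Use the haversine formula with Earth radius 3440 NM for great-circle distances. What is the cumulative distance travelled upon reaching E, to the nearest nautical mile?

Leg distances:
A→B: 181.7 NM  (cumulative 181.7 NM)
B→C: 231.1 NM  (cumulative 412.8 NM)
C→D: 337.6 NM  (cumulative 750.4 NM)
D→E: 538.2 NM  (cumulative 1288.6 NM)
Cumulative distance at E ≈ 1289 NM.

1289 NM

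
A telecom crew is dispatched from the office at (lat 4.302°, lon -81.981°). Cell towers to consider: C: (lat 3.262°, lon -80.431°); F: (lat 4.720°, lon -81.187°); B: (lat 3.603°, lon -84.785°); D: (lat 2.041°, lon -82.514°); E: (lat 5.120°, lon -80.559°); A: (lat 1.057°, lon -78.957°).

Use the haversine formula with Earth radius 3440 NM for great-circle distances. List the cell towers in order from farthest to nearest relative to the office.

A, B, D, C, E, F

Computing each great-circle distance from (lat 4.302°, lon -81.981°):
A (lat 1.057°, lon -78.957°): 266.2 NM
B (lat 3.603°, lon -84.785°): 173.1 NM
D (lat 2.041°, lon -82.514°): 139.5 NM
C (lat 3.262°, lon -80.431°): 111.9 NM
E (lat 5.120°, lon -80.559°): 98.2 NM
F (lat 4.720°, lon -81.187°): 53.7 NM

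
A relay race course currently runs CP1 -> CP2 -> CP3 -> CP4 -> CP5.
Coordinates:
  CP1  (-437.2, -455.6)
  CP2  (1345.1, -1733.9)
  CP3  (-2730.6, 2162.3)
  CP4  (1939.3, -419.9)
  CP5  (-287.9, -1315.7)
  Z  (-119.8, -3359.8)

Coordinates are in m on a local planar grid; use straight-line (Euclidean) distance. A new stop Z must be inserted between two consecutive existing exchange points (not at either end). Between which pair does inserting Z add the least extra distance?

between CP2 and CP3

Added distance for inserting Z between each consecutive pair:
CP1–CP2: 2916.7 m
CP2–CP3: 2658.3 m
CP3–CP4: 4361.2 m
CP4–CP5: 3239.7 m
Smallest added distance is 2658.3 m, inserting between CP2 and CP3.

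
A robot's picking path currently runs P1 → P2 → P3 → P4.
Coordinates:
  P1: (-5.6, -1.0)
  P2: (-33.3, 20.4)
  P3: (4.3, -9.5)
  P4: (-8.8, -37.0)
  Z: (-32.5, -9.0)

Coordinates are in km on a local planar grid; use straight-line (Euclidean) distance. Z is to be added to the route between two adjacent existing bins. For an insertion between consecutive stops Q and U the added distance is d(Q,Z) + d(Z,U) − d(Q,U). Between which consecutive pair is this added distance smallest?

between P2 and P3

Added distance for inserting Z between each consecutive pair:
P1–P2: 22.5 km
P2–P3: 18.2 km
P3–P4: 43.0 km
Smallest added distance is 18.2 km, inserting between P2 and P3.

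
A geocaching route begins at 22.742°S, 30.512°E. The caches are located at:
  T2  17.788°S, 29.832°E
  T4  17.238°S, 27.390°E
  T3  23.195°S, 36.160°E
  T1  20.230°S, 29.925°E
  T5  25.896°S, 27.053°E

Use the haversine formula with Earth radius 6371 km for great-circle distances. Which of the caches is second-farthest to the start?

T3

Distance to each, sorted:
T4: 693.5 km
T3: 580.4 km
T2: 555.4 km
T5: 495.8 km
T1: 285.8 km
The second-farthest is T3 at 580.4 km.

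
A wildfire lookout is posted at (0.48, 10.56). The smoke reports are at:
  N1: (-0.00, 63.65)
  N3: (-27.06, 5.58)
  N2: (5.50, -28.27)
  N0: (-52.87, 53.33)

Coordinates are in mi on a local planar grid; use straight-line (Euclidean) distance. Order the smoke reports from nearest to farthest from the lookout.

Computing each straight-line distance from (0.48, 10.56):
N3 (-27.06, 5.58): 28.0 mi
N2 (5.50, -28.27): 39.2 mi
N1 (-0.00, 63.65): 53.1 mi
N0 (-52.87, 53.33): 68.4 mi

N3, N2, N1, N0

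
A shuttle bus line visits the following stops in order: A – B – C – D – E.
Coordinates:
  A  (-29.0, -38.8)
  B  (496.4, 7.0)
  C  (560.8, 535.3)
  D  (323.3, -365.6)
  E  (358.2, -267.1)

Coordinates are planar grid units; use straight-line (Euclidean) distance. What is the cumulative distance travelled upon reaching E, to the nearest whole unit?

Leg distances:
A→B: 527.4  (cumulative 527.4)
B→C: 532.2  (cumulative 1059.6)
C→D: 931.7  (cumulative 1991.3)
D→E: 104.5  (cumulative 2095.8)
Cumulative distance at E ≈ 2096.

2096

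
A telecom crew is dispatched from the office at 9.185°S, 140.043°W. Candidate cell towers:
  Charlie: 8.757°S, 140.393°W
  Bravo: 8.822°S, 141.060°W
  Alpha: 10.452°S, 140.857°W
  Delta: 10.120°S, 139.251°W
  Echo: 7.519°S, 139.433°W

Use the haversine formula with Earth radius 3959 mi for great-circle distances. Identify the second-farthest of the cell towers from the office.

Alpha

Distances from the office (9.185°S, 140.043°W):
Echo: 122.4 mi
Alpha: 103.6 mi
Delta: 84.2 mi
Bravo: 73.8 mi
Charlie: 38.0 mi
The second-farthest is Alpha at 103.6 mi.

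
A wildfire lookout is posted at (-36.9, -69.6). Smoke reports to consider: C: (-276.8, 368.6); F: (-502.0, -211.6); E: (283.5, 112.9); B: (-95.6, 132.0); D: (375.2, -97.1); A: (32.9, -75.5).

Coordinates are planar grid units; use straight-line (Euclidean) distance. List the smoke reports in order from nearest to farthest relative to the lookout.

Distance from the lookout at (-36.9, -69.6) to each:
A (32.9, -75.5): 70.0
B (-95.6, 132.0): 210.0
E (283.5, 112.9): 368.7
D (375.2, -97.1): 413.0
F (-502.0, -211.6): 486.3
C (-276.8, 368.6): 499.6

A, B, E, D, F, C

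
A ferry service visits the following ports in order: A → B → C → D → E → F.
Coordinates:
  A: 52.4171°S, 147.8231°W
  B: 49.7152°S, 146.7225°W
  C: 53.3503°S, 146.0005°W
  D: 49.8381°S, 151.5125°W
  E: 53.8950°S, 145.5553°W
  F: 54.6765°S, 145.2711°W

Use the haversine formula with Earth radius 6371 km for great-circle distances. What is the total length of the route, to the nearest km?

1960 km

Leg distances:
A→B: 310.1 km  (cumulative 310.1 km)
B→C: 407.3 km  (cumulative 717.4 km)
C→D: 545.1 km  (cumulative 1262.5 km)
D→E: 608.5 km  (cumulative 1871.0 km)
E→F: 88.8 km  (cumulative 1959.9 km)
Total route length ≈ 1960 km.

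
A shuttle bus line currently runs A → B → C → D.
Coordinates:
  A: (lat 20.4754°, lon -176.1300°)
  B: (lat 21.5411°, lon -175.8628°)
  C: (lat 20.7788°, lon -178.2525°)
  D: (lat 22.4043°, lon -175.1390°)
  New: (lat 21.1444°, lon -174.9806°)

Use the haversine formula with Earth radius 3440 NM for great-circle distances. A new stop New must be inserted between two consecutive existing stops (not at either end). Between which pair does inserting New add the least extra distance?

Added distance for inserting New between each consecutive pair:
A–B: 65.1 NM
B–C: 98.1 NM
C–D: 61.6 NM
Smallest added distance is 61.6 NM, inserting between C and D.

between C and D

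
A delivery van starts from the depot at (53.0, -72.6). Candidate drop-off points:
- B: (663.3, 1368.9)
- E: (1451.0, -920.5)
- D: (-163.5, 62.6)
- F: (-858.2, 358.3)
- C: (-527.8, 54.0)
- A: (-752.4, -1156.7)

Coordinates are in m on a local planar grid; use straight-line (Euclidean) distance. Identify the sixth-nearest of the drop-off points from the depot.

E

Distance to each, sorted:
D: 255.2 m
C: 594.4 m
F: 1007.9 m
A: 1350.5 m
B: 1565.4 m
E: 1635.0 m
The sixth-nearest is E at 1635.0 m.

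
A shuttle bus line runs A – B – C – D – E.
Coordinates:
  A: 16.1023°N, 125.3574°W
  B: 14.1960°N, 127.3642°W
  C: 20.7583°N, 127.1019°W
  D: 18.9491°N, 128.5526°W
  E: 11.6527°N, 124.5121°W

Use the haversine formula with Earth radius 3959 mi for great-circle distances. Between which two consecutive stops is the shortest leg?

Leg distances:
A→B: 187.8 mi
B→C: 453.8 mi
C→D: 156.6 mi
D→E: 571.5 mi
The shortest leg is C–D at 156.6 mi.

C–D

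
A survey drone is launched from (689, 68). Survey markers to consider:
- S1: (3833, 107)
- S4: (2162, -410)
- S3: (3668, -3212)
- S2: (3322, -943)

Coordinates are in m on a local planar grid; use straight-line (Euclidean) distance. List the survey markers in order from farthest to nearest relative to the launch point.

S3, S1, S2, S4

Computing each straight-line distance from (689, 68):
S3 (3668, -3212): 4430.9 m
S1 (3833, 107): 3144.2 m
S2 (3322, -943): 2820.4 m
S4 (2162, -410): 1548.6 m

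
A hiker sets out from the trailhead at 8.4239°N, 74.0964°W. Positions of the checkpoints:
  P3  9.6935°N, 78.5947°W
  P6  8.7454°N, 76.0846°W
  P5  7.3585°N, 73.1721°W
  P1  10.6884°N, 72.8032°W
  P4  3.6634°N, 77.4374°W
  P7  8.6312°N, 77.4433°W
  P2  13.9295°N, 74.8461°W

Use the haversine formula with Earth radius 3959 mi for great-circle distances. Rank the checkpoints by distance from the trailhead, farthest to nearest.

Distances from the trailhead:
P4 3.6634°N, 77.4374°W: 401.1 mi
P2 13.9295°N, 74.8461°W: 383.8 mi
P3 9.6935°N, 78.5947°W: 319.2 mi
P7 8.6312°N, 77.4433°W: 229.2 mi
P1 10.6884°N, 72.8032°W: 179.6 mi
P6 8.7454°N, 76.0846°W: 137.6 mi
P5 7.3585°N, 73.1721°W: 97.1 mi

P4, P2, P3, P7, P1, P6, P5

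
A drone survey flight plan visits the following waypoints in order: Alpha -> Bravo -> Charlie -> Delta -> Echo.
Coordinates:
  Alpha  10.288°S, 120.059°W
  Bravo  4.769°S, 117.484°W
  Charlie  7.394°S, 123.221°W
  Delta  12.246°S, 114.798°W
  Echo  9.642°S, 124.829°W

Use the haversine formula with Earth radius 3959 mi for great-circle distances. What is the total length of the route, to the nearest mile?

Leg distances:
Alpha→Bravo: 420.1 mi  (cumulative 420.1 mi)
Bravo→Charlie: 433.9 mi  (cumulative 854.0 mi)
Charlie→Delta: 664.1 mi  (cumulative 1518.1 mi)
Delta→Echo: 703.8 mi  (cumulative 2221.9 mi)
Total route length ≈ 2222 mi.

2222 mi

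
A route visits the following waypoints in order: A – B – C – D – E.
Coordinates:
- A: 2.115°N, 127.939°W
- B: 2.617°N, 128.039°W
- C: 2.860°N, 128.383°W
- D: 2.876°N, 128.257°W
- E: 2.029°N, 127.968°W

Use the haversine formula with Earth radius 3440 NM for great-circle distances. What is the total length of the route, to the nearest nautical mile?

117 NM

Leg distances:
A→B: 30.7 NM  (cumulative 30.7 NM)
B→C: 25.3 NM  (cumulative 56.0 NM)
C→D: 7.6 NM  (cumulative 63.6 NM)
D→E: 53.7 NM  (cumulative 117.3 NM)
Total route length ≈ 117 NM.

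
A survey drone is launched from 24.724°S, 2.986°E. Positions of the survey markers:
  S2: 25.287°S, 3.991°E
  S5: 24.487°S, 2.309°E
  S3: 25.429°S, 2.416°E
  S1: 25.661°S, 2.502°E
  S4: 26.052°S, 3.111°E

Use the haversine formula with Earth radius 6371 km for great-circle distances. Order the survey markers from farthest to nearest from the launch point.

Distances from the launch point:
S4 26.052°S, 3.111°E: 148.2 km
S2 25.287°S, 3.991°E: 119.1 km
S1 25.661°S, 2.502°E: 115.0 km
S3 25.429°S, 2.416°E: 97.2 km
S5 24.487°S, 2.309°E: 73.3 km

S4, S2, S1, S3, S5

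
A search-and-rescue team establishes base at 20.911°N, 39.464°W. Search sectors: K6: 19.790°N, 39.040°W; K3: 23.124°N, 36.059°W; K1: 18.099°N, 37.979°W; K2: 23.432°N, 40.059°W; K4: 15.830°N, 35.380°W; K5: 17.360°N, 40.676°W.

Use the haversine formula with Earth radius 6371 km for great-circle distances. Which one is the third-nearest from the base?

K1

Distance to each, sorted:
K6: 132.3 km
K2: 286.9 km
K1: 349.3 km
K5: 414.9 km
K3: 428.6 km
K4: 710.5 km
The third-nearest is K1 at 349.3 km.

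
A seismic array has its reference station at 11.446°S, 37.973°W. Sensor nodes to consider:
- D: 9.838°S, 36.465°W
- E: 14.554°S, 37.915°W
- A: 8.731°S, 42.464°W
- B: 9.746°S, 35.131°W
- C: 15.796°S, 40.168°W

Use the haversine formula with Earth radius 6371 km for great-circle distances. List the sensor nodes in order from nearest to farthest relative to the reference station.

Distance from the reference station at 11.446°S, 37.973°W to each:
D 9.838°S, 36.465°W: 243.2 km
E 14.554°S, 37.915°W: 345.7 km
B 9.746°S, 35.131°W: 363.6 km
C 15.796°S, 40.168°W: 538.7 km
A 8.731°S, 42.464°W: 576.9 km

D, E, B, C, A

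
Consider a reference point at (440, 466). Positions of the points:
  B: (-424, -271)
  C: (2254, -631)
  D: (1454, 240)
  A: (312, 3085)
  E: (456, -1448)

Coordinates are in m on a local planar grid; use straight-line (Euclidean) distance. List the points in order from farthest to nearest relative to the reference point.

A, C, E, B, D

Computing each straight-line distance from (440, 466):
A (312, 3085): 2622.1 m
C (2254, -631): 2119.9 m
E (456, -1448): 1914.1 m
B (-424, -271): 1135.6 m
D (1454, 240): 1038.9 m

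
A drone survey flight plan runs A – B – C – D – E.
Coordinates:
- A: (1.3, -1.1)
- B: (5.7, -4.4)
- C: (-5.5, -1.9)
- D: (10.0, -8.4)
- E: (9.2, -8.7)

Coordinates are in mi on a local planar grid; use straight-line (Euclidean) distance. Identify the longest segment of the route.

Leg distances:
A→B: 5.5 mi
B→C: 11.5 mi
C→D: 16.8 mi
D→E: 0.9 mi
The longest leg is C–D at 16.8 mi.

C–D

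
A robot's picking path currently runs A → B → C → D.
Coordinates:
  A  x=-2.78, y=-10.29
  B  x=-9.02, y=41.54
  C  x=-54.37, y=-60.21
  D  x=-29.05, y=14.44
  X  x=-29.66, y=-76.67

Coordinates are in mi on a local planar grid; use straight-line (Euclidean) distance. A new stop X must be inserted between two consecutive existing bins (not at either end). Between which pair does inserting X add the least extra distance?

between B and C

Added distance for inserting X between each consecutive pair:
A–B: 139.4 mi
B–C: 38.3 mi
C–D: 42.0 mi
Smallest added distance is 38.3 mi, inserting between B and C.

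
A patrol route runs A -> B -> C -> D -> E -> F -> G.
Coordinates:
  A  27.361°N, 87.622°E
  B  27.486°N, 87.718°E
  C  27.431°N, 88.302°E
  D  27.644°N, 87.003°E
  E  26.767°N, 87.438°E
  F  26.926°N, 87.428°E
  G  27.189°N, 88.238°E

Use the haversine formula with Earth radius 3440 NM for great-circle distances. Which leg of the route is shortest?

Leg distances:
A→B: 9.1 NM
B→C: 31.3 NM
C→D: 70.3 NM
D→E: 57.6 NM
E→F: 9.6 NM
F→G: 46.1 NM
The shortest leg is A–B at 9.1 NM.

A–B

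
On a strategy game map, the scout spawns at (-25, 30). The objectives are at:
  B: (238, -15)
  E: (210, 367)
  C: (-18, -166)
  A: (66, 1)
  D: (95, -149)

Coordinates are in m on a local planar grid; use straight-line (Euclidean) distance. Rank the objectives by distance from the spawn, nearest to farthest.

Computing each straight-line distance from (-25, 30):
A (66, 1): 95.5 m
C (-18, -166): 196.1 m
D (95, -149): 215.5 m
B (238, -15): 266.8 m
E (210, 367): 410.8 m

A, C, D, B, E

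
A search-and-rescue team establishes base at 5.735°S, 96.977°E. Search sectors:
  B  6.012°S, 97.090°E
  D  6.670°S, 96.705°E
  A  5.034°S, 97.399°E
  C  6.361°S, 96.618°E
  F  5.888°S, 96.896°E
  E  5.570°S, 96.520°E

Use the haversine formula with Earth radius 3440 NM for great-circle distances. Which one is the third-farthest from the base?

Distances from the base (5.735°S, 96.977°E):
D: 58.4 NM
A: 49.1 NM
C: 43.3 NM
E: 29.0 NM
B: 17.9 NM
F: 10.4 NM
The third-farthest is C at 43.3 NM.

C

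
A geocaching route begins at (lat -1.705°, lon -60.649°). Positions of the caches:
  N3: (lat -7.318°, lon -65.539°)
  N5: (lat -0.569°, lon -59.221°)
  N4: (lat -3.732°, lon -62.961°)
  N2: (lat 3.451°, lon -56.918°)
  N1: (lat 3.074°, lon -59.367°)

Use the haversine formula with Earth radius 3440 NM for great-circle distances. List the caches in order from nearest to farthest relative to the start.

Distance from the start at (lat -1.705°, lon -60.649°) to each:
N5 (lat -0.569°, lon -59.221°): 109.5 NM
N4 (lat -3.732°, lon -62.961°): 184.5 NM
N1 (lat 3.074°, lon -59.367°): 297.1 NM
N2 (lat 3.451°, lon -56.918°): 382.1 NM
N3 (lat -7.318°, lon -65.539°): 446.3 NM

N5, N4, N1, N2, N3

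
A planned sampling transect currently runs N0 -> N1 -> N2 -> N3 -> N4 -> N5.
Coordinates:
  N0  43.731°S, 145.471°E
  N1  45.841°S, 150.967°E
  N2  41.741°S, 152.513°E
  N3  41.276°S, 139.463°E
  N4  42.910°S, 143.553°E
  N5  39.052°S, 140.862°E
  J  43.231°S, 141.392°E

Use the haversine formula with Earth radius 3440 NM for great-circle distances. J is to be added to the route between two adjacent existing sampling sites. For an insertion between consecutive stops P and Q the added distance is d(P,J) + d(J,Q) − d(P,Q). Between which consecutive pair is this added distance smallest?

between N3 and N4

Added distance for inserting J between each consecutive pair:
N0–N1: 352.4 NM
N1–N2: 683.3 NM
N2–N3: 58.6 NM
N3–N4: 35.1 NM
N4–N5: 87.0 NM
Smallest added distance is 35.1 NM, inserting between N3 and N4.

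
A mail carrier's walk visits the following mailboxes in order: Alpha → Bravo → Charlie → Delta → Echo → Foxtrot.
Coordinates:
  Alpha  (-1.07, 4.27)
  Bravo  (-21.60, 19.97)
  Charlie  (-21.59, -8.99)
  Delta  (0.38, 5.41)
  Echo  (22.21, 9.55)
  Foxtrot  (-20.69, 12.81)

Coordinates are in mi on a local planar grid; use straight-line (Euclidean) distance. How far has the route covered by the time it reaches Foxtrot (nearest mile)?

Leg distances:
Alpha→Bravo: 25.8 mi  (cumulative 25.8 mi)
Bravo→Charlie: 29.0 mi  (cumulative 54.8 mi)
Charlie→Delta: 26.3 mi  (cumulative 81.1 mi)
Delta→Echo: 22.2 mi  (cumulative 103.3 mi)
Echo→Foxtrot: 43.0 mi  (cumulative 146.3 mi)
Cumulative distance at Foxtrot ≈ 146 mi.

146 mi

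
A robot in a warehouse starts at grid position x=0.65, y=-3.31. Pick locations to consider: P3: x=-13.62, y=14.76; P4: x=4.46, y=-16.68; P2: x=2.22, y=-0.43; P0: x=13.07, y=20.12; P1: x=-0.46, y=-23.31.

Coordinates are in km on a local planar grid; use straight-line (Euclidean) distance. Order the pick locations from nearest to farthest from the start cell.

Distances from the start cell:
P2 x=2.22, y=-0.43: 3.3 km
P4 x=4.46, y=-16.68: 13.9 km
P1 x=-0.46, y=-23.31: 20.0 km
P3 x=-13.62, y=14.76: 23.0 km
P0 x=13.07, y=20.12: 26.5 km

P2, P4, P1, P3, P0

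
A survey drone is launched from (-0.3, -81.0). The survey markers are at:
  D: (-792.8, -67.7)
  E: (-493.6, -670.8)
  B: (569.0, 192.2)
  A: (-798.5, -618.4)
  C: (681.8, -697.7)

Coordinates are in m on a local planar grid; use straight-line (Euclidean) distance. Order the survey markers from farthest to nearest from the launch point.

A, C, D, E, B

Computing each straight-line distance from (-0.3, -81.0):
A (-798.5, -618.4): 962.2 m
C (681.8, -697.7): 919.6 m
D (-792.8, -67.7): 792.6 m
E (-493.6, -670.8): 768.9 m
B (569.0, 192.2): 631.5 m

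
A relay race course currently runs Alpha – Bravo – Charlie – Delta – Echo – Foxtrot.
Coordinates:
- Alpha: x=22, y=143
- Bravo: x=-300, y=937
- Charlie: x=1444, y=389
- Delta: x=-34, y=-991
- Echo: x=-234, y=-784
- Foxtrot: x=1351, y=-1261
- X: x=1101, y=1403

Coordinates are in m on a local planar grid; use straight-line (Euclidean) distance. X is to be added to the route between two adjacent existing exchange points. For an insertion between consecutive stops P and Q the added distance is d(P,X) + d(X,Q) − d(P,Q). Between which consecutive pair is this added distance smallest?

Added distance for inserting X between each consecutive pair:
Alpha–Bravo: 2278.5 m
Bravo–Charlie: 718.8 m
Charlie–Delta: 1697.8 m
Delta–Echo: 4923.9 m
Echo–Foxtrot: 3582.7 m
Smallest added distance is 718.8 m, inserting between Bravo and Charlie.

between Bravo and Charlie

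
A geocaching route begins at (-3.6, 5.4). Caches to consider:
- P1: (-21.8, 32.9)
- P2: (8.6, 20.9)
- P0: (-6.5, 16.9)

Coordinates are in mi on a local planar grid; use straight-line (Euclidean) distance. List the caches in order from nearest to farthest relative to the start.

Computing each straight-line distance from (-3.6, 5.4):
P0 (-6.5, 16.9): 11.9 mi
P2 (8.6, 20.9): 19.7 mi
P1 (-21.8, 32.9): 33.0 mi

P0, P2, P1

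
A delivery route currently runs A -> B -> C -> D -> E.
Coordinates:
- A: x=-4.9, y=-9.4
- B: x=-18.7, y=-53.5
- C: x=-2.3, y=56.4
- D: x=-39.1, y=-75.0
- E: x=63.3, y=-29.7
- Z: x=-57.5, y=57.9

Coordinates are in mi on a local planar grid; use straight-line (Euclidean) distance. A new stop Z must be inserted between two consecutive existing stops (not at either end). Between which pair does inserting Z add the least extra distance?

between C and D

Added distance for inserting Z between each consecutive pair:
A–B: 157.2 mi
B–C: 62.1 mi
C–D: 52.9 mi
D–E: 171.4 mi
Smallest added distance is 52.9 mi, inserting between C and D.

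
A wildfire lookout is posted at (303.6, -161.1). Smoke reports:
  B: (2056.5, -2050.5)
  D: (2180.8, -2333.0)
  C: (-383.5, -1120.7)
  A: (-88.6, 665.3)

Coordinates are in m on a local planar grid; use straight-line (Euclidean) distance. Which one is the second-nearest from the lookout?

Distance to each, sorted:
A: 914.7 m
C: 1180.2 m
B: 2577.3 m
D: 2870.7 m
The second-nearest is C at 1180.2 m.

C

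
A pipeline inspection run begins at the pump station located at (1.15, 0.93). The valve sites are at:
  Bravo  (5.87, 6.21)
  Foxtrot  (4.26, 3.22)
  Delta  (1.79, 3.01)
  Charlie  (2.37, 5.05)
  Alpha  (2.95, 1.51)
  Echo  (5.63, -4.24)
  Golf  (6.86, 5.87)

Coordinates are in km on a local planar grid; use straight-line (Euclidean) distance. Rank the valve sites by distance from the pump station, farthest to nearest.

Golf, Bravo, Echo, Charlie, Foxtrot, Delta, Alpha

Distance from the pump station at (1.15, 0.93) to each:
Golf (6.86, 5.87): 7.6 km
Bravo (5.87, 6.21): 7.1 km
Echo (5.63, -4.24): 6.8 km
Charlie (2.37, 5.05): 4.3 km
Foxtrot (4.26, 3.22): 3.9 km
Delta (1.79, 3.01): 2.2 km
Alpha (2.95, 1.51): 1.9 km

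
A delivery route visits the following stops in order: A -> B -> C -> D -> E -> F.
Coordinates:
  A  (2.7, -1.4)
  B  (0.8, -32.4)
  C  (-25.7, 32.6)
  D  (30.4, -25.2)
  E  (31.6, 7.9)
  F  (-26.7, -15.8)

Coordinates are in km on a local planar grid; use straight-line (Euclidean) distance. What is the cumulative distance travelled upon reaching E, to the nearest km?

Leg distances:
A→B: 31.1 km  (cumulative 31.1 km)
B→C: 70.2 km  (cumulative 101.3 km)
C→D: 80.5 km  (cumulative 181.8 km)
D→E: 33.1 km  (cumulative 214.9 km)
Cumulative distance at E ≈ 215 km.

215 km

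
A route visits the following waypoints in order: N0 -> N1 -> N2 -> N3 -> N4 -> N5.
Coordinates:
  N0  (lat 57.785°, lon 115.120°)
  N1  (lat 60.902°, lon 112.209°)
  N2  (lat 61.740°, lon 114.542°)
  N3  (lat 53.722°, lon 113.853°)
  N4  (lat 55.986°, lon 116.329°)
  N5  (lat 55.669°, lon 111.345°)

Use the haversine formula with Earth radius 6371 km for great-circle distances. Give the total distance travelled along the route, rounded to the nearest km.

2042 km

Leg distances:
N0→N1: 383.8 km  (cumulative 383.8 km)
N1→N2: 155.5 km  (cumulative 539.3 km)
N2→N3: 892.5 km  (cumulative 1431.8 km)
N3→N4: 297.4 km  (cumulative 1729.2 km)
N4→N5: 313.2 km  (cumulative 2042.4 km)
Total route length ≈ 2042 km.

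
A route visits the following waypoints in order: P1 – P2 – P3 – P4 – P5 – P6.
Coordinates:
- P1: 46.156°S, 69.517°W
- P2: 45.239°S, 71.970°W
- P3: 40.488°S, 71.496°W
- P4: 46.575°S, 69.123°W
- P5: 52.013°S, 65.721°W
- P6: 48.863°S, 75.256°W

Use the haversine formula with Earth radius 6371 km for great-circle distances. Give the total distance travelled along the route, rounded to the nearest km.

2862 km

Leg distances:
P1→P2: 216.1 km  (cumulative 216.1 km)
P2→P3: 529.7 km  (cumulative 745.8 km)
P3→P4: 703.3 km  (cumulative 1449.0 km)
P4→P5: 652.9 km  (cumulative 2101.9 km)
P5→P6: 759.9 km  (cumulative 2861.8 km)
Total route length ≈ 2862 km.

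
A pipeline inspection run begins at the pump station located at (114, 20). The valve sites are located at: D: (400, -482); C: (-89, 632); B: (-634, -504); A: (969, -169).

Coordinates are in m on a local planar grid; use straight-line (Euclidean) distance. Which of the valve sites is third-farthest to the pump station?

C

Distances from the pump station ((114, 20)):
B: 913.3 m
A: 875.6 m
C: 644.8 m
D: 577.8 m
The third-farthest is C at 644.8 m.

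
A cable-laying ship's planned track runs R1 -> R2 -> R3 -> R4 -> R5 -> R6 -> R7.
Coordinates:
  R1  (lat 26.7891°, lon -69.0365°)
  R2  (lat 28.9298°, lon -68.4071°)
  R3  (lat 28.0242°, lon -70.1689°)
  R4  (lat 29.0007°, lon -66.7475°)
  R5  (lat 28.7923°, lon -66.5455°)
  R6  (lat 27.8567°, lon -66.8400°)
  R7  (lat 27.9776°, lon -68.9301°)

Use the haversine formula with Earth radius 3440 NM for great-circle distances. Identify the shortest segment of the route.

R4–R5

Leg distances:
R1→R2: 132.8 NM
R2→R3: 107.7 NM
R3→R4: 189.8 NM
R4→R5: 16.4 NM
R5→R6: 58.3 NM
R6→R7: 111.1 NM
The shortest leg is R4–R5 at 16.4 NM.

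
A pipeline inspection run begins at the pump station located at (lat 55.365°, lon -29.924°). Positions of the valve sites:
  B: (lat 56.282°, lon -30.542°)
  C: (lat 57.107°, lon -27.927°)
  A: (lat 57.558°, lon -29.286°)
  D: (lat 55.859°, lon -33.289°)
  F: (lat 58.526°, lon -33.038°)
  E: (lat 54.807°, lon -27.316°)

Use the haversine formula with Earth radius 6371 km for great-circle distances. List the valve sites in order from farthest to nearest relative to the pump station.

F, A, C, D, E, B

Computing each great-circle distance from (lat 55.365°, lon -29.924°):
F (lat 58.526°, lon -33.038°): 398.9 km
A (lat 57.558°, lon -29.286°): 247.0 km
C (lat 57.107°, lon -27.927°): 229.7 km
D (lat 55.859°, lon -33.289°): 218.3 km
E (lat 54.807°, lon -27.316°): 177.2 km
B (lat 56.282°, lon -30.542°): 109.0 km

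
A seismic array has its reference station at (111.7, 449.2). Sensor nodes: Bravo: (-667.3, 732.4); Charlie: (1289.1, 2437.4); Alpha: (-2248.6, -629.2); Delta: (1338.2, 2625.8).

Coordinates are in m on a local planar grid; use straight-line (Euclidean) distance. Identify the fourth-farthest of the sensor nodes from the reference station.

Bravo

Distances from the reference station ((111.7, 449.2)):
Alpha: 2595.0 m
Delta: 2498.4 m
Charlie: 2310.7 m
Bravo: 828.9 m
The fourth-farthest is Bravo at 828.9 m.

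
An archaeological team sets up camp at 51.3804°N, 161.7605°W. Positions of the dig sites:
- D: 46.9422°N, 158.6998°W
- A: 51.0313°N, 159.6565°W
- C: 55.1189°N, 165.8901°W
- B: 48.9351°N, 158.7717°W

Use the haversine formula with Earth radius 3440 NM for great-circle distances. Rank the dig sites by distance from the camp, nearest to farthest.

A, B, C, D

Computing each great-circle distance from 51.3804°N, 161.7605°W:
A 51.0313°N, 159.6565°W: 81.9 NM
B 48.9351°N, 158.7717°W: 186.4 NM
C 55.1189°N, 165.8901°W: 268.9 NM
D 46.9422°N, 158.6998°W: 292.2 NM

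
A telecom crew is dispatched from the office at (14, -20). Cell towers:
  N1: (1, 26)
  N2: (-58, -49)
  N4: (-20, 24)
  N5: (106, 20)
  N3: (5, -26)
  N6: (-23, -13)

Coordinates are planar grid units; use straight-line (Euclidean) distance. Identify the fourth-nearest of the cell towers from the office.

N4

Distance to each, sorted:
N3: 10.8
N6: 37.7
N1: 47.8
N4: 55.6
N2: 77.6
N5: 100.3
The fourth-nearest is N4 at 55.6.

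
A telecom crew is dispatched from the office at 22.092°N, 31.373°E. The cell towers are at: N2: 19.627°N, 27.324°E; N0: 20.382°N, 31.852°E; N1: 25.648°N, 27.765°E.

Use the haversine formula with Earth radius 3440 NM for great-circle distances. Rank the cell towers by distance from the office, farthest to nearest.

N1, N2, N0

Computing each great-circle distance from 22.092°N, 31.373°E:
N1 25.648°N, 27.765°E: 291.2 NM
N2 19.627°N, 27.324°E: 271.1 NM
N0 20.382°N, 31.852°E: 106.1 NM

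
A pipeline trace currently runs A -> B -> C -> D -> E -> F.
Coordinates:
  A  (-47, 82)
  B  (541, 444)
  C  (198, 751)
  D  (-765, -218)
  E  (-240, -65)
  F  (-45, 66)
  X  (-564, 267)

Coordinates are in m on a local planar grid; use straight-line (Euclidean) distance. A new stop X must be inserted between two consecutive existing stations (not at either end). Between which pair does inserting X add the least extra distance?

between C and D

Added distance for inserting X between each consecutive pair:
A–B: 977.7 m
B–C: 1561.5 m
C–D: 61.6 m
D–E: 442.1 m
E–F: 785.5 m
Smallest added distance is 61.6 m, inserting between C and D.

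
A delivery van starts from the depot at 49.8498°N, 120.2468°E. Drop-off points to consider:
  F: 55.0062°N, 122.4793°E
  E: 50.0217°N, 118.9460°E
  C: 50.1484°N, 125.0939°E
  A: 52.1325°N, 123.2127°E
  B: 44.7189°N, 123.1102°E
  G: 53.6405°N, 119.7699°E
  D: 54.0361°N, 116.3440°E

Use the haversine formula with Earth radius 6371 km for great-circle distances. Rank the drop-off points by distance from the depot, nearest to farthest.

E, A, C, G, D, F, B

Distance from the depot at 49.8498°N, 120.2468°E to each:
E 50.0217°N, 118.9460°E: 95.0 km
A 52.1325°N, 123.2127°E: 327.8 km
C 50.1484°N, 125.0939°E: 348.0 km
G 53.6405°N, 119.7699°E: 422.8 km
D 54.0361°N, 116.3440°E: 536.7 km
F 55.0062°N, 122.4793°E: 592.9 km
B 44.7189°N, 123.1102°E: 609.9 km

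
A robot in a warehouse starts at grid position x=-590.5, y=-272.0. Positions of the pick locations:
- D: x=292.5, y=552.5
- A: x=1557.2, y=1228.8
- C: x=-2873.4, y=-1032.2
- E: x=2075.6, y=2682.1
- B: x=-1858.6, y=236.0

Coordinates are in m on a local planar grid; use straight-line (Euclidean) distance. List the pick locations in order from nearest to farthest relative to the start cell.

D, B, C, A, E

Distance from the start cell at x=-590.5, y=-272.0 to each:
D x=292.5, y=552.5: 1208.1 m
B x=-1858.6, y=236.0: 1366.1 m
C x=-2873.4, y=-1032.2: 2406.1 m
A x=1557.2, y=1228.8: 2620.1 m
E x=2075.6, y=2682.1: 3979.3 m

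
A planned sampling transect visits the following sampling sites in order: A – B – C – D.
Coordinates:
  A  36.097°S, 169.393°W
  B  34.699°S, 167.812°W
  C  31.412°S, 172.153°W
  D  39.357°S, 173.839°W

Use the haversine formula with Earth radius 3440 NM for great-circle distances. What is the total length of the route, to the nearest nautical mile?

Leg distances:
A→B: 114.2 NM  (cumulative 114.2 NM)
B→C: 294.3 NM  (cumulative 408.5 NM)
C→D: 484.1 NM  (cumulative 892.6 NM)
Total route length ≈ 893 NM.

893 NM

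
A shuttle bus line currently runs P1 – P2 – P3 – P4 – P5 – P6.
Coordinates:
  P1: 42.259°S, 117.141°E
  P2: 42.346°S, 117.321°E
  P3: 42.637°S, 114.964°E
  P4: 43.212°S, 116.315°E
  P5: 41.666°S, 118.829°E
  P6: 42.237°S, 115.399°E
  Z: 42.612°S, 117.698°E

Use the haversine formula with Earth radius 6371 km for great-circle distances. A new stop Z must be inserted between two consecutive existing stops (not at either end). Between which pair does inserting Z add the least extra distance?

Added distance for inserting Z between each consecutive pair:
P1–P2: 85.4 km
P2–P3: 70.5 km
P3–P4: 227.4 km
P4–P5: 3.0 km
P5–P6: 43.2 km
Smallest added distance is 3.0 km, inserting between P4 and P5.

between P4 and P5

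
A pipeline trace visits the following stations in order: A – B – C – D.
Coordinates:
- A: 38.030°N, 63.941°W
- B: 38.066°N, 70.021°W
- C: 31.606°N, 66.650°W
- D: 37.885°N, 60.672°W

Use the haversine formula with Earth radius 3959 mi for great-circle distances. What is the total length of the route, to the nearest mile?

1367 mi

Leg distances:
A→B: 330.8 mi  (cumulative 330.8 mi)
B→C: 485.5 mi  (cumulative 816.3 mi)
C→D: 550.6 mi  (cumulative 1366.8 mi)
Total route length ≈ 1367 mi.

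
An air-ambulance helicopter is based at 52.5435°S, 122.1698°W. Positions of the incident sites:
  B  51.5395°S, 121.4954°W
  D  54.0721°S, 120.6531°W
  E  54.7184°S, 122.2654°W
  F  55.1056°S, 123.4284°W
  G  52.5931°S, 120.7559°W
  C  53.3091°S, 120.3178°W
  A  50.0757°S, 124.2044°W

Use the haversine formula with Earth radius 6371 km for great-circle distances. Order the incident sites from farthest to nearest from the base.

A, F, E, D, C, B, G

Computing each great-circle distance from 52.5435°S, 122.1698°W:
A 50.0757°S, 124.2044°W: 308.7 km
F 55.1056°S, 123.4284°W: 296.6 km
E 54.7184°S, 122.2654°W: 241.9 km
D 54.0721°S, 120.6531°W: 197.6 km
C 53.3091°S, 120.3178°W: 150.5 km
B 51.5395°S, 121.4954°W: 120.8 km
G 52.5931°S, 120.7559°W: 95.7 km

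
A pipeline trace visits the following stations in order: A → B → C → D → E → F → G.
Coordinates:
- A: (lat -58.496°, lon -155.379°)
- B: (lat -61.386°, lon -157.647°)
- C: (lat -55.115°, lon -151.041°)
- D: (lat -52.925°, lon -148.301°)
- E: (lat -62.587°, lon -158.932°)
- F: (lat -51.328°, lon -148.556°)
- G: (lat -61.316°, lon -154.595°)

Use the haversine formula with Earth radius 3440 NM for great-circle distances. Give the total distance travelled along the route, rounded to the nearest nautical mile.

2837 NM

Leg distances:
A→B: 186.4 NM  (cumulative 186.4 NM)
B→C: 430.0 NM  (cumulative 616.4 NM)
C→D: 163.2 NM  (cumulative 779.6 NM)
D→E: 670.7 NM  (cumulative 1450.3 NM)
E→F: 754.4 NM  (cumulative 2204.7 NM)
F→G: 631.8 NM  (cumulative 2836.5 NM)
Total route length ≈ 2837 NM.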